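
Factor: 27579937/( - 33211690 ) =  - 2^(-1)*5^(  -  1 )*7^1*11^1*59^( - 1)*181^( - 1)*311^ ( - 1 )*358181^1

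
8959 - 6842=2117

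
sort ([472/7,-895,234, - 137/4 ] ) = [ - 895,  -  137/4,  472/7, 234]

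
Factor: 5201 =7^1*743^1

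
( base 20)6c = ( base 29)4G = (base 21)66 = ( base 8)204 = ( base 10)132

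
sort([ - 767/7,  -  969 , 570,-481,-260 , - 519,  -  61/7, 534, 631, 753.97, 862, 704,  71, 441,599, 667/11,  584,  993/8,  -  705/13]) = [- 969  , - 519 ,  -  481 , - 260, - 767/7,  -  705/13, - 61/7 , 667/11,71, 993/8,  441,534,  570, 584 , 599, 631, 704, 753.97 , 862] 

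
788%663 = 125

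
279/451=279/451 = 0.62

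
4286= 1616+2670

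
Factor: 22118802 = 2^1*3^1*17^1*216851^1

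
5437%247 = 3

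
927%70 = 17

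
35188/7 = 35188/7 = 5026.86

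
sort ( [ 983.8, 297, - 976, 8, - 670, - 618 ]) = [ - 976,- 670, -618, 8,297,983.8]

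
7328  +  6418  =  13746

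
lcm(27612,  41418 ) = 82836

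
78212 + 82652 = 160864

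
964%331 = 302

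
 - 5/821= -5/821 = -  0.01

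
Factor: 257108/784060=5^ ( - 1)*17^1 * 19^1*197^(  -  1) = 323/985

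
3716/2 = 1858 = 1858.00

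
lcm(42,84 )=84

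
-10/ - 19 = 10/19= 0.53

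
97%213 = 97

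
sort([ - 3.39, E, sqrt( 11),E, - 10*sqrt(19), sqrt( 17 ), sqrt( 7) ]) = [ - 10* sqrt ( 19 ), - 3.39, sqrt( 7), E,E, sqrt(11), sqrt( 17 ) ]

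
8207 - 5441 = 2766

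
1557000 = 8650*180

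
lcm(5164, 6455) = 25820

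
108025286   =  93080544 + 14944742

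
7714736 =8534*904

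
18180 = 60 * 303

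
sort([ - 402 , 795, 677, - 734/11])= [ - 402, - 734/11,677,795]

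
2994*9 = 26946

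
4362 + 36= 4398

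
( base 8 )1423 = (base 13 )487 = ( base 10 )787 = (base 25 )16c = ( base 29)r4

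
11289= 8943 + 2346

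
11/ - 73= - 1 + 62/73 = - 0.15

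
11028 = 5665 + 5363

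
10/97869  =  10/97869 = 0.00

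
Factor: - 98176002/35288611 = -2^1 * 3^1 * 19^1*277^1 *547^(-1 ) * 3109^1 * 64513^( - 1)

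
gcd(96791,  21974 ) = 1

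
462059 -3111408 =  - 2649349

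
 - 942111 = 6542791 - 7484902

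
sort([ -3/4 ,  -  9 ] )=[ - 9 ,-3/4]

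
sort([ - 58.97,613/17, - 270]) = [ - 270 , - 58.97, 613/17 ] 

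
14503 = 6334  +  8169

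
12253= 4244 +8009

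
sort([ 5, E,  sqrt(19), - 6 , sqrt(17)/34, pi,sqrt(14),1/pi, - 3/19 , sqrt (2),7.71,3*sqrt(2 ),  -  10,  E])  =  [ - 10, - 6,  -  3/19,sqrt( 17) /34,  1/pi, sqrt(2),E,  E,pi,sqrt (14),3* sqrt(2 ), sqrt( 19 ) , 5,7.71 ]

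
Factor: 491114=2^1*13^2*1453^1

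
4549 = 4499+50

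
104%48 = 8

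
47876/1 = 47876=47876.00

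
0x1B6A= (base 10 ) 7018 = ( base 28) 8QI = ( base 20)hai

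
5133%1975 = 1183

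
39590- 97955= - 58365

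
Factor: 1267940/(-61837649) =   -  2^2*5^1  *  3947^(  -  1)*15667^(-1)*63397^1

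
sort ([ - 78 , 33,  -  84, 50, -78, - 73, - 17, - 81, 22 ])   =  [ - 84, - 81,  -  78, - 78,  -  73, - 17, 22, 33, 50]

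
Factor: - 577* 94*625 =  - 2^1*5^4*47^1 * 577^1 = - 33898750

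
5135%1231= 211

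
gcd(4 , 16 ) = 4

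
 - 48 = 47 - 95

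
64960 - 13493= 51467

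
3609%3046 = 563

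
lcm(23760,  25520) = 689040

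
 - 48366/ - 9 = 5374/1= 5374.00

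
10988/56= 2747/14 = 196.21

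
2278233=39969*57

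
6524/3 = 2174 + 2/3 = 2174.67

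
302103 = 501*603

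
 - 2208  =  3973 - 6181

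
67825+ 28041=95866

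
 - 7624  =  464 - 8088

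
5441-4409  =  1032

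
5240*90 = 471600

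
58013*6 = 348078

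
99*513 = 50787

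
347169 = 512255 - 165086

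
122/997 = 122/997 = 0.12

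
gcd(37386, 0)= 37386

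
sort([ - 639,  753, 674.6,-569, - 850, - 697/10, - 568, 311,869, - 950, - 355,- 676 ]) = [  -  950, - 850 , - 676, - 639, - 569,-568, - 355 , - 697/10,  311, 674.6,753,869]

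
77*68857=5301989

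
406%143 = 120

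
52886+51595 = 104481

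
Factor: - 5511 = -3^1*11^1*167^1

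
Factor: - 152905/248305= - 577/937 = -577^1 * 937^( - 1)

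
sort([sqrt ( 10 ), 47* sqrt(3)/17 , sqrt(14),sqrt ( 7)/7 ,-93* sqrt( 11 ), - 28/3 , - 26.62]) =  [-93 * sqrt ( 11 ) , - 26.62, - 28/3, sqrt( 7) /7,sqrt(10), sqrt(14), 47*sqrt( 3 )/17]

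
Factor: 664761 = 3^1 * 221587^1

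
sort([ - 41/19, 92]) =[ -41/19,92]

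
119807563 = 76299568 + 43507995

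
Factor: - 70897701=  - 3^1*7^1*17^1 * 198593^1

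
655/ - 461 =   -  2 + 267/461 = -1.42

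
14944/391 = 14944/391 =38.22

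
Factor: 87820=2^2*5^1*4391^1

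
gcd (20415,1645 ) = 5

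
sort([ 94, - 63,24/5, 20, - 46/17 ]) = [ - 63, - 46/17,  24/5,  20, 94 ]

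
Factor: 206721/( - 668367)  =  -223/721 = -7^(- 1)*103^( -1) *223^1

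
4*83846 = 335384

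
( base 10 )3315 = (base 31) 3DT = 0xCF3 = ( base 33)31F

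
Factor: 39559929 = 3^1 * 13186643^1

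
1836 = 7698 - 5862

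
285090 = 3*95030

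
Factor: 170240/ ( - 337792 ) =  - 2^1 * 5^1 * 13^( - 1) * 19^1*29^ ( - 1) = - 190/377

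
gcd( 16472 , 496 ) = 8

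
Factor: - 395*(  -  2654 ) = 1048330 = 2^1 * 5^1*79^1*1327^1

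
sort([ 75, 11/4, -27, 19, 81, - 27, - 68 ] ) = [-68, - 27  , - 27,11/4 , 19,75,  81 ]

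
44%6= 2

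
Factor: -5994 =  - 2^1*3^4*37^1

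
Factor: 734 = 2^1*367^1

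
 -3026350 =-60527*50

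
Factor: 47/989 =23^( - 1)*43^( - 1 )*47^1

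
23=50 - 27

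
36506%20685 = 15821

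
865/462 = 1 + 403/462  =  1.87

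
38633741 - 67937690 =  - 29303949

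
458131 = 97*4723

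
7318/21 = 7318/21 = 348.48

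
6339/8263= 6339/8263 =0.77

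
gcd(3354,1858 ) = 2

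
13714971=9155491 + 4559480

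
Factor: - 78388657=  - 78388657^1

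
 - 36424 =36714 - 73138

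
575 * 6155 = 3539125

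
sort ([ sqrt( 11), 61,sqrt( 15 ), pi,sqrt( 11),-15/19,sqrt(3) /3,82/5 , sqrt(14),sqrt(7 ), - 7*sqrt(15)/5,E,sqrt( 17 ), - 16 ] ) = [ - 16, - 7*sqrt( 15) /5,-15/19,sqrt( 3) /3,sqrt( 7),E,  pi, sqrt ( 11 ),sqrt( 11),sqrt( 14), sqrt(15),sqrt( 17),82/5,61] 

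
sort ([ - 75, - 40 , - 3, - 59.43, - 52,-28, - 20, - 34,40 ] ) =[ - 75, - 59.43, - 52, - 40, - 34,-28,-20,-3, 40]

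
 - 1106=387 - 1493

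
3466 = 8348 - 4882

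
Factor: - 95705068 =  - 2^2 *53^1*451439^1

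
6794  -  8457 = -1663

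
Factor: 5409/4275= 601/475 = 5^( - 2)*19^( - 1)*601^1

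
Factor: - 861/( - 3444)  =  2^( - 2) = 1/4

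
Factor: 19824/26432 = 3/4 = 2^(  -  2)*3^1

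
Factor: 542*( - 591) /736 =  - 160161/368 = -2^( - 4 )*3^1*23^(-1)*197^1*271^1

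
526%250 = 26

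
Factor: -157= - 157^1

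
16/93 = 16/93 = 0.17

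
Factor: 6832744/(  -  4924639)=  - 2^3*83^( - 1)*59333^( - 1)*854093^1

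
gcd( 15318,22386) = 6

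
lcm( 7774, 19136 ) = 248768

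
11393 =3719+7674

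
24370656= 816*29866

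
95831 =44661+51170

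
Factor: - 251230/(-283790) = 679/767=7^1 * 13^(-1 )*59^( - 1) * 97^1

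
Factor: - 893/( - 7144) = 2^ (-3) = 1/8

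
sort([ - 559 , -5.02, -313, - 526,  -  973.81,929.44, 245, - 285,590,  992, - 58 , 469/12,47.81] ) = [ - 973.81, - 559, - 526, - 313, - 285, - 58,-5.02,469/12, 47.81,245, 590  ,  929.44, 992] 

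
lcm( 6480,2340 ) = 84240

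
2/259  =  2/259 = 0.01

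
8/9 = 8/9 = 0.89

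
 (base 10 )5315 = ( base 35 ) 4bu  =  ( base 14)1d19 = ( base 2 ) 1010011000011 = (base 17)116b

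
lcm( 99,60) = 1980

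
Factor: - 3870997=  - 13^1*191^1 * 1559^1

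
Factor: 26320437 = 3^3 * 11^1*13^1*17^1*401^1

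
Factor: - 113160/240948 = -410/873 =-2^1*3^(-2)*5^1*41^1 * 97^(-1)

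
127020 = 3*42340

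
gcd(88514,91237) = 1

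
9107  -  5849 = 3258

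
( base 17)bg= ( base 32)6b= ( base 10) 203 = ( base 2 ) 11001011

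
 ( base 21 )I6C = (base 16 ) 1f8c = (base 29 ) 9HE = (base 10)8076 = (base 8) 17614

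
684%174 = 162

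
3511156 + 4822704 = 8333860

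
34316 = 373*92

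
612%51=0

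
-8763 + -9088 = - 17851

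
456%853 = 456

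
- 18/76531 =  - 1 + 76513/76531 = - 0.00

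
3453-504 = 2949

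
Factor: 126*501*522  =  2^2 * 3^5*7^1*29^1*167^1 = 32951772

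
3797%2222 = 1575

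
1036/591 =1 + 445/591 = 1.75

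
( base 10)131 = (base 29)4f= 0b10000011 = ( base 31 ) 47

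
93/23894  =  93/23894 = 0.00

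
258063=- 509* ( -507 ) 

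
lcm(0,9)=0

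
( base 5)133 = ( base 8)53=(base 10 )43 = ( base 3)1121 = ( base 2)101011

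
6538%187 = 180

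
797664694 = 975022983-177358289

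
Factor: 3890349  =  3^4 * 48029^1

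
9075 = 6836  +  2239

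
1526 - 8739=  - 7213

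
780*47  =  36660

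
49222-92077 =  - 42855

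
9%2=1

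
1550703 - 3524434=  - 1973731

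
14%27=14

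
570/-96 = - 6 + 1/16 = - 5.94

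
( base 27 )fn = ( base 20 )118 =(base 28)f8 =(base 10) 428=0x1ac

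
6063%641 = 294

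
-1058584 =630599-1689183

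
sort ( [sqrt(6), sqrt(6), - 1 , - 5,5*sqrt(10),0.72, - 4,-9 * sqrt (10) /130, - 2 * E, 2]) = [ - 2 * E, - 5, - 4, - 1 ,-9*sqrt(10)/130, 0.72, 2 , sqrt( 6),sqrt(6 ), 5 * sqrt(10) ]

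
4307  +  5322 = 9629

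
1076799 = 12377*87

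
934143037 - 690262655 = 243880382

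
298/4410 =149/2205 = 0.07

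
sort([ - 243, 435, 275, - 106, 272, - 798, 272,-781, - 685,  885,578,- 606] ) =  [ -798, - 781, - 685, - 606 , - 243,  -  106, 272,272, 275,435, 578 , 885 ] 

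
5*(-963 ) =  - 4815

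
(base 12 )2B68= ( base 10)5120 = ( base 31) 5a5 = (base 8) 12000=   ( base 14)1C1A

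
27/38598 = 9/12866 = 0.00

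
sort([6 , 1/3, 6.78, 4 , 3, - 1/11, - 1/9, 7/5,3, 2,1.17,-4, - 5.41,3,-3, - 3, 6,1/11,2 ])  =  [ - 5.41, - 4, - 3, - 3, - 1/9, - 1/11,1/11, 1/3,1.17,7/5,2, 2 , 3,  3,3,4, 6, 6, 6.78]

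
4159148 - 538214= 3620934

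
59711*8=477688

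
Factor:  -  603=  -  3^2*67^1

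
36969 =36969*1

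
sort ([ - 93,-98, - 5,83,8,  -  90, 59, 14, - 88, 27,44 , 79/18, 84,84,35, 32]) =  [ - 98, - 93, -90 , - 88,-5,79/18 , 8, 14,  27 , 32,35 , 44, 59,83, 84, 84]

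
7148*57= 407436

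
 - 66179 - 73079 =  - 139258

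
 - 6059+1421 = -4638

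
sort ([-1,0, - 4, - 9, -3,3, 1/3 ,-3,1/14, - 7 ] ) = [-9,-7, - 4, - 3, - 3,  -  1,0,1/14,1/3,3 ]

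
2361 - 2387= - 26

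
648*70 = 45360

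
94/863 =94/863 = 0.11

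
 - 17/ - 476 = 1/28 = 0.04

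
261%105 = 51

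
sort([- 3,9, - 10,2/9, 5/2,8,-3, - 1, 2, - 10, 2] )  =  [ - 10, - 10,-3, - 3, - 1, 2/9,  2,2,5/2, 8,9]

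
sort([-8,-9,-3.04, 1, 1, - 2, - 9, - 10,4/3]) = [- 10, - 9, - 9,-8,-3.04, - 2,  1, 1, 4/3] 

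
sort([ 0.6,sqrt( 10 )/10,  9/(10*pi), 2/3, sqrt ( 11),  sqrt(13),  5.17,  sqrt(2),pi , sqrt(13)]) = [ 9/(10*pi),sqrt(10) /10,0.6,2/3,sqrt(2),pi, sqrt(11 ),sqrt( 13),sqrt(13 ),  5.17 ]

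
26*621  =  16146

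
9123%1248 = 387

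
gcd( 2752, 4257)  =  43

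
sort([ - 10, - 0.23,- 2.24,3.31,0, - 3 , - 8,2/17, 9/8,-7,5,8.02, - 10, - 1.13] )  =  [ - 10, - 10, - 8, - 7, - 3, - 2.24, - 1.13, - 0.23, 0, 2/17,9/8, 3.31,5, 8.02 ] 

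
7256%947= 627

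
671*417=279807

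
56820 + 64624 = 121444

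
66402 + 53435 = 119837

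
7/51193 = 7/51193=0.00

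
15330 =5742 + 9588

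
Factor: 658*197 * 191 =24758566= 2^1*7^1* 47^1* 191^1*197^1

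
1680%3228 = 1680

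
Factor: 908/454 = 2 = 2^1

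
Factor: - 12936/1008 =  - 77/6 = - 2^( - 1)*3^(-1)*7^1*11^1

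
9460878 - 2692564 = 6768314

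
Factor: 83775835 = 5^1*11^1*13^2*9013^1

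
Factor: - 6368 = -2^5*199^1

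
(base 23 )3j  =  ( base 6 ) 224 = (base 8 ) 130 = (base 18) 4g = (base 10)88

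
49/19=49/19 = 2.58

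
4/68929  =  4/68929  =  0.00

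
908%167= 73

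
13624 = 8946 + 4678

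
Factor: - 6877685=  -  5^1 * 127^1 * 10831^1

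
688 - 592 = 96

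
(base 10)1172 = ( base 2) 10010010100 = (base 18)3B2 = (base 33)12H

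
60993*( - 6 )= - 365958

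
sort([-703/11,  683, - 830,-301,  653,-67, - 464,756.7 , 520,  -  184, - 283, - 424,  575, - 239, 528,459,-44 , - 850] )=[-850,  -  830 , - 464 , - 424, - 301 ,-283,-239, - 184, -67, - 703/11,-44, 459,  520,  528, 575,653 , 683,756.7 ] 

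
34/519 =34/519 = 0.07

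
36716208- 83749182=-47032974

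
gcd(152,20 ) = 4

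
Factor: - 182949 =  - 3^1 * 13^1*4691^1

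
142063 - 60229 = 81834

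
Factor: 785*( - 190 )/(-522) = 74575/261 = 3^( - 2)*5^2*19^1 * 29^(  -  1 )*157^1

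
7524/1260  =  209/35 = 5.97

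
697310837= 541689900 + 155620937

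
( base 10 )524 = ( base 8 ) 1014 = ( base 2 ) 1000001100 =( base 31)gs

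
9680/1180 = 484/59 = 8.20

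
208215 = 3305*63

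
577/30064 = 577/30064 = 0.02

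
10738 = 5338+5400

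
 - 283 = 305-588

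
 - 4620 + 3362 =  - 1258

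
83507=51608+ 31899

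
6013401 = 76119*79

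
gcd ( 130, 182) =26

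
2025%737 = 551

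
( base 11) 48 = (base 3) 1221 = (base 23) 26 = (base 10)52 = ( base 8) 64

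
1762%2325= 1762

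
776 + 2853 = 3629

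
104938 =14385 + 90553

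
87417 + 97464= 184881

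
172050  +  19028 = 191078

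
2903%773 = 584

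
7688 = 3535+4153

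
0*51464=0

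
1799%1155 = 644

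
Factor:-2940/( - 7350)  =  2/5 =2^1*5^( - 1)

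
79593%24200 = 6993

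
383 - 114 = 269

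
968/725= 968/725  =  1.34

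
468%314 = 154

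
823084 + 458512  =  1281596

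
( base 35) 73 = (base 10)248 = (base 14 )13a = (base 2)11111000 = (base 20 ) C8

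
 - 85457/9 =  - 85457/9 = -  9495.22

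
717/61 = 717/61= 11.75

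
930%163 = 115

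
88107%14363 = 1929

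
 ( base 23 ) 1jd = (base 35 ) ry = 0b1111010011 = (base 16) 3D3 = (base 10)979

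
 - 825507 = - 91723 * 9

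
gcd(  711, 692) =1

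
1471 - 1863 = - 392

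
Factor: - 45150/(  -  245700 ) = 43/234=2^( - 1) * 3^( - 2 ) * 13^ ( - 1)*43^1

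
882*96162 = 84814884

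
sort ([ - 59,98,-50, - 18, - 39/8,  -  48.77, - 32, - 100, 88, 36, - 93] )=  [-100, - 93, - 59, - 50, - 48.77, - 32, - 18, - 39/8 , 36, 88, 98] 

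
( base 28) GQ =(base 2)111011010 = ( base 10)474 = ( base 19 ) 15i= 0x1DA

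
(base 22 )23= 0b101111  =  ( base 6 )115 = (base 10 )47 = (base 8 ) 57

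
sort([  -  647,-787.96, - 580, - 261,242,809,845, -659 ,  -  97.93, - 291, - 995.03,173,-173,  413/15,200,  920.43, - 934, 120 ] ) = [ - 995.03, - 934, - 787.96, - 659, - 647, - 580, - 291 , - 261, - 173, - 97.93,413/15,120,173,200, 242,809,845, 920.43 ] 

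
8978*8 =71824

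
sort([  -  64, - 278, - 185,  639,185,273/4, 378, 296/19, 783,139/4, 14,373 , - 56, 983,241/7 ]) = [ - 278, - 185, - 64, -56, 14,296/19, 241/7, 139/4, 273/4, 185 , 373, 378, 639, 783 , 983 ]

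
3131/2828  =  1+3/28 =1.11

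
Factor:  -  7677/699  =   - 3^1*233^( - 1 )*853^1 = - 2559/233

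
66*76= 5016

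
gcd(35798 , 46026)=5114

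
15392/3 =5130 + 2/3=5130.67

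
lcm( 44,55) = 220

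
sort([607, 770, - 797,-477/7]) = [ - 797,- 477/7,607,770]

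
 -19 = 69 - 88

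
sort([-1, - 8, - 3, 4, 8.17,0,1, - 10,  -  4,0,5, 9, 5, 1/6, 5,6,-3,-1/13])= [-10,  -  8, - 4, - 3, - 3, - 1, - 1/13,  0,0,1/6, 1, 4, 5, 5 , 5,6 , 8.17, 9]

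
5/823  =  5/823 = 0.01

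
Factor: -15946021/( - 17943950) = 2^( - 1)*5^(-2 )*7^2*13^1*25033^1*358879^(-1)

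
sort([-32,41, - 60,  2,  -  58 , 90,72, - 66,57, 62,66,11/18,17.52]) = [ - 66, - 60, - 58, - 32,11/18,2,17.52, 41, 57,62,  66, 72,90] 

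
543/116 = 543/116  =  4.68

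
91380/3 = 30460 = 30460.00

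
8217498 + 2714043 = 10931541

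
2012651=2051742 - 39091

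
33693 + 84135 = 117828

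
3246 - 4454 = - 1208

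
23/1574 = 23/1574 = 0.01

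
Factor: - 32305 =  - 5^1*  7^1*13^1*71^1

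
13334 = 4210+9124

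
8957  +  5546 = 14503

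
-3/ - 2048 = 3/2048 =0.00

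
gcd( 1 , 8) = 1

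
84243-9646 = 74597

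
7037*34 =239258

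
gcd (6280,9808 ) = 8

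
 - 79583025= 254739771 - 334322796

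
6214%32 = 6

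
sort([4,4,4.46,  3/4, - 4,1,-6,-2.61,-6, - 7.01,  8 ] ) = [  -  7.01, - 6, - 6, - 4 ,-2.61,3/4 , 1, 4,4,4.46, 8] 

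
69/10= 6 + 9/10 = 6.90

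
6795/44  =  154 + 19/44 = 154.43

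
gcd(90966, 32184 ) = 6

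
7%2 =1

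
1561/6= 260 + 1/6 = 260.17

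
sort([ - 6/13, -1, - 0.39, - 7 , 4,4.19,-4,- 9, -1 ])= [ - 9,-7 , - 4 ,  -  1,-1, - 6/13, - 0.39,4,4.19] 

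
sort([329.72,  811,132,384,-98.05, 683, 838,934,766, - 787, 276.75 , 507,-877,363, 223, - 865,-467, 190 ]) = [ - 877, - 865, - 787 , - 467, - 98.05,132, 190, 223,  276.75, 329.72,363,384,  507, 683,766, 811,838, 934 ] 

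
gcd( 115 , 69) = 23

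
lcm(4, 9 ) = 36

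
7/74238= 7/74238 = 0.00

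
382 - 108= 274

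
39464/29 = 39464/29  =  1360.83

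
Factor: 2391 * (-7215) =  -17251065  =  - 3^2*5^1 * 13^1*37^1*797^1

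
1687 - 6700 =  - 5013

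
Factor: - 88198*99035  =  -2^1*5^1*11^1*19^1*29^1*211^1*683^1= -8734688930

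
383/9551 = 383/9551 = 0.04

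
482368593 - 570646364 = - 88277771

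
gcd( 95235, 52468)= 1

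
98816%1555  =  851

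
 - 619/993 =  - 619/993  =  - 0.62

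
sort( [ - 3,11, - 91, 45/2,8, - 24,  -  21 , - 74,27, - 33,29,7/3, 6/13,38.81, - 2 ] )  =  [ - 91, - 74, - 33,- 24, - 21,-3 , - 2,6/13,7/3, 8,11, 45/2,27,29,38.81]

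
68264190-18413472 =49850718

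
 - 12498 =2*( - 6249)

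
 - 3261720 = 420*( -7766 )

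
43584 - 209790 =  -166206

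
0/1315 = 0= 0.00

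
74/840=37/420 = 0.09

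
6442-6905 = -463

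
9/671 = 9/671= 0.01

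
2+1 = 3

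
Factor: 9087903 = 3^3*11^1*37^1 *827^1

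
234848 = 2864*82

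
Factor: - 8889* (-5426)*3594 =2^2*3^2*599^1*2713^1*  2963^1 = 173344780116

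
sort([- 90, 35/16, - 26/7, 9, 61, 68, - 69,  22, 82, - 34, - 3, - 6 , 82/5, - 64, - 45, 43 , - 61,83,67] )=[ - 90, - 69, - 64, - 61, - 45, - 34, - 6, - 26/7, -3, 35/16,9, 82/5, 22,43, 61, 67, 68,82, 83]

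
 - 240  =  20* ( -12 ) 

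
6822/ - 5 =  - 1365 + 3/5 = -  1364.40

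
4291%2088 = 115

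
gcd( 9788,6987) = 1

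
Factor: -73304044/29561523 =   -  2^2*3^(- 1)*11^1*691^1 * 2411^1*9853841^( - 1) 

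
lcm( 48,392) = 2352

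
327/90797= 3/833 = 0.00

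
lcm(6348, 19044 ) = 19044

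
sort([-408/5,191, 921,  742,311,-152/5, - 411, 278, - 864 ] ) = [ - 864, -411, - 408/5, - 152/5,191, 278, 311,742,921]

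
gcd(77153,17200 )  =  1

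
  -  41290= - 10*4129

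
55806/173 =322 + 100/173 =322.58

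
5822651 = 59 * 98689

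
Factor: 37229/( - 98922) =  - 2^( -1 )*3^( - 1 )*59^1*631^1*16487^( - 1) 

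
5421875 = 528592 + 4893283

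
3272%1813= 1459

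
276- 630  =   - 354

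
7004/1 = 7004 = 7004.00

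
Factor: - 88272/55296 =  - 613/384 = - 2^ (-7 )*3^( - 1)*613^1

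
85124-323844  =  -238720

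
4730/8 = 591 + 1/4  =  591.25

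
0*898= 0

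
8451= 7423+1028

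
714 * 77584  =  55394976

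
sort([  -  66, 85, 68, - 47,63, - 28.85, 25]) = [  -  66, - 47  ,-28.85 , 25,63,68 , 85]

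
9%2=1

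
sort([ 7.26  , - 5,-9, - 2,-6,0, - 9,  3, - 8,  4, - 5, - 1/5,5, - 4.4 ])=[ - 9, - 9, - 8, - 6, - 5, - 5, - 4.4, - 2, - 1/5,0,3,4  ,  5 , 7.26 ]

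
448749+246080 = 694829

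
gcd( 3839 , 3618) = 1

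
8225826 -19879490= - 11653664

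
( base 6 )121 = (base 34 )1F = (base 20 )29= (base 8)61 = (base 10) 49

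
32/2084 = 8/521 = 0.02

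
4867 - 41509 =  - 36642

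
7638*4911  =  37510218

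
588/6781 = 588/6781 = 0.09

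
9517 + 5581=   15098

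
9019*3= 27057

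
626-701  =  - 75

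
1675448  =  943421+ 732027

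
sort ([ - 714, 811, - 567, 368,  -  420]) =[ - 714,  -  567,  -  420,368, 811 ] 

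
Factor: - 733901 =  - 7^1 *59^1*1777^1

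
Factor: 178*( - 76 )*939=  - 12702792 = - 2^3*3^1*19^1*89^1*313^1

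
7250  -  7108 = 142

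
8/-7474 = - 1 + 3733/3737 = -0.00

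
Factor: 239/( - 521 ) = - 239^1*521^ ( - 1)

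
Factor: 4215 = 3^1* 5^1*281^1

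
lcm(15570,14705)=264690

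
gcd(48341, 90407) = 1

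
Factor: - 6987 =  - 3^1*17^1*137^1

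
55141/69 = 55141/69 = 799.14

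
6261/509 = 6261/509 = 12.30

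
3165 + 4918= 8083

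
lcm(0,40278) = 0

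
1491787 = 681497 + 810290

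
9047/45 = 9047/45 =201.04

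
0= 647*0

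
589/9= 589/9 =65.44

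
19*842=15998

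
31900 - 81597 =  - 49697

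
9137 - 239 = 8898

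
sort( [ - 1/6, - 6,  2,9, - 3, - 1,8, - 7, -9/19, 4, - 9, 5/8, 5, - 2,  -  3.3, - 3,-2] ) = [ - 9,-7,-6, - 3.3, - 3,-3,-2, - 2, - 1, - 9/19, - 1/6,5/8, 2, 4 , 5,  8,  9]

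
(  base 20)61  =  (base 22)5B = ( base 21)5G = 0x79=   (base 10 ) 121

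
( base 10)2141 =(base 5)32031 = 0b100001011101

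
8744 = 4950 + 3794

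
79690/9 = 79690/9 =8854.44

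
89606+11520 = 101126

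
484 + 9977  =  10461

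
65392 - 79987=- 14595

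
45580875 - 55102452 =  -9521577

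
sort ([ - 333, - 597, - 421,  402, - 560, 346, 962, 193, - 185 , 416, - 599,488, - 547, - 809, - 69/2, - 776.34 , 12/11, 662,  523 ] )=[ - 809,- 776.34, -599, - 597, - 560, - 547, - 421, - 333, -185,-69/2 , 12/11, 193, 346, 402, 416, 488, 523, 662, 962]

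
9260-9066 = 194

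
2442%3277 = 2442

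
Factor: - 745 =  - 5^1*149^1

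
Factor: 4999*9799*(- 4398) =  -  2^1 * 3^1 * 41^1*239^1*733^1 * 4999^1= -215436913998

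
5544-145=5399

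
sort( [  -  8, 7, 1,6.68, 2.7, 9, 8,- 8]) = [  -  8, - 8, 1, 2.7, 6.68,7 , 8,9 ] 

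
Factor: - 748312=  -  2^3 * 89^1*1051^1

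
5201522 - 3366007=1835515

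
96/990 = 16/165 = 0.10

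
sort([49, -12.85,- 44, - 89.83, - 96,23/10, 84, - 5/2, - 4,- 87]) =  [ - 96, - 89.83, - 87,-44,-12.85, - 4, - 5/2,23/10, 49,84 ]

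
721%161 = 77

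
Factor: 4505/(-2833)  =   - 5^1*17^1 * 53^1*2833^(- 1 )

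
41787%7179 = 5892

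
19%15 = 4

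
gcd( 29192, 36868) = 4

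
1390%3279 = 1390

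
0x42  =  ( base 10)66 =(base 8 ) 102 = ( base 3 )2110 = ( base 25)2g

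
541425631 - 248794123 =292631508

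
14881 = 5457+9424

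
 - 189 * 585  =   - 110565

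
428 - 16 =412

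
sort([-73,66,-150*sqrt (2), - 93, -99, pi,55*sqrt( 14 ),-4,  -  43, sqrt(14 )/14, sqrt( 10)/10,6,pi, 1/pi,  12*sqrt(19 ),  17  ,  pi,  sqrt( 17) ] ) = [-150*sqrt( 2), - 99, - 93, - 73, - 43, - 4,sqrt( 14)/14, sqrt (10)/10, 1/pi,pi,pi, pi,sqrt(17),6, 17,12*  sqrt(19),66 , 55*sqrt( 14)]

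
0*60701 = 0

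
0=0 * 180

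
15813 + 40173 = 55986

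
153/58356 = 17/6484 = 0.00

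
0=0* 48383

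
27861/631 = 27861/631 = 44.15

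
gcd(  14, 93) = 1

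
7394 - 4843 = 2551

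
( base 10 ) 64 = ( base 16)40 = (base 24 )2G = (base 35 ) 1T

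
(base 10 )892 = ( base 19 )28I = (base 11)741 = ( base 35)ph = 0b1101111100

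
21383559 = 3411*6269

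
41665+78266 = 119931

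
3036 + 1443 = 4479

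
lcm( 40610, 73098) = 365490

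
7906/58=3953/29 = 136.31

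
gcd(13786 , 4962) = 2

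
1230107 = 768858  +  461249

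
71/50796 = 71/50796 = 0.00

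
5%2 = 1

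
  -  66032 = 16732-82764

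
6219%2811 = 597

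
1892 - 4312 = - 2420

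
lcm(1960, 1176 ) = 5880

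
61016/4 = 15254 =15254.00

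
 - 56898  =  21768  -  78666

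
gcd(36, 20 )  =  4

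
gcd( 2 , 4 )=2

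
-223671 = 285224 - 508895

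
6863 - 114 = 6749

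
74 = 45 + 29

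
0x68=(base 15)6E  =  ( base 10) 104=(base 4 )1220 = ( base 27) 3n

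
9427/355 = 26+ 197/355 = 26.55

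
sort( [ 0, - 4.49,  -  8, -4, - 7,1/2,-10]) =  [ - 10,- 8, - 7,-4.49, - 4,0,1/2]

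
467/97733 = 467/97733 = 0.00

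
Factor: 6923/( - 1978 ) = -2^( - 1)*7^1=-7/2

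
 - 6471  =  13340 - 19811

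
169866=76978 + 92888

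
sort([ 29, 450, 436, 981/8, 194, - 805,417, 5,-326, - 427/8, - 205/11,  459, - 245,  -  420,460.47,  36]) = [  -  805, - 420, - 326,-245, -427/8,  -  205/11,  5,29, 36, 981/8  ,  194, 417,436,450, 459,460.47]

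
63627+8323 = 71950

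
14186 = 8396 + 5790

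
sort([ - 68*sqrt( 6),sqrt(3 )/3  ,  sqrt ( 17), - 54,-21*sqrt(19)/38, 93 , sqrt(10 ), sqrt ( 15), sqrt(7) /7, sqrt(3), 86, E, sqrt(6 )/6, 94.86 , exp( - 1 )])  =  [ - 68*sqrt(6), - 54,-21*sqrt (19) /38, exp( -1), sqrt (7) /7, sqrt(6)/6, sqrt( 3 )/3, sqrt ( 3 ) , E, sqrt(10 ), sqrt(15 ), sqrt(17 ), 86, 93, 94.86 ] 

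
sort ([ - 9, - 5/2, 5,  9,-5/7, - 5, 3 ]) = [ - 9,-5, - 5/2, - 5/7, 3,5,9] 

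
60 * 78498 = 4709880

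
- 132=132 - 264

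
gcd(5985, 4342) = 1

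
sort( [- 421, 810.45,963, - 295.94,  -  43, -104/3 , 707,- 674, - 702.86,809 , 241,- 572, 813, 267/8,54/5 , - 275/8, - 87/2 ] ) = [ - 702.86,  -  674, - 572, -421,  -  295.94  ,-87/2,  -  43, - 104/3,  -  275/8,54/5,267/8,241,707,809, 810.45, 813,  963 ] 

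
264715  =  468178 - 203463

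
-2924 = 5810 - 8734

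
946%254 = 184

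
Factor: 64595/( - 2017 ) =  - 5^1 * 2017^ (- 1 )*12919^1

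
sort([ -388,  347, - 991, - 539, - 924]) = [ - 991  , - 924, - 539, - 388,347] 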